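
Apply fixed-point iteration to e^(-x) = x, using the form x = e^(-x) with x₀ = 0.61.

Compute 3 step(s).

Equation: e^(-x) = x
Fixed-point form: x = e^(-x)
x₀ = 0.61

x_1 = g(0.610000) = 0.543351
x_2 = g(0.543351) = 0.580799
x_3 = g(0.580799) = 0.559451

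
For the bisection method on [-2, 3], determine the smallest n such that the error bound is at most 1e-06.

We need (b-a)/2^n ≤ 1e-06
(3 - (-2))/2^n ≤ 1e-06
5/2^n ≤ 1e-06
2^n ≥ 5000000
n ≥ log₂(5000000) = 22.25
n ≥ 23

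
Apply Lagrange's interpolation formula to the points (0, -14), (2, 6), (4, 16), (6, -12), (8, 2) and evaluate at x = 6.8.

Lagrange interpolation formula:
P(x) = Σ yᵢ × Lᵢ(x)
where Lᵢ(x) = Π_{j≠i} (x - xⱼ)/(xᵢ - xⱼ)

L_0(6.8) = (6.8 - 2)/(0 - 2) × (6.8 - 4)/(0 - 4) × (6.8 - 6)/(0 - 6) × (6.8 - 8)/(0 - 8) = -0.033600
L_1(6.8) = (6.8 - 0)/(2 - 0) × (6.8 - 4)/(2 - 4) × (6.8 - 6)/(2 - 6) × (6.8 - 8)/(2 - 8) = 0.190400
L_2(6.8) = (6.8 - 0)/(4 - 0) × (6.8 - 2)/(4 - 2) × (6.8 - 6)/(4 - 6) × (6.8 - 8)/(4 - 8) = -0.489600
L_3(6.8) = (6.8 - 0)/(6 - 0) × (6.8 - 2)/(6 - 2) × (6.8 - 4)/(6 - 4) × (6.8 - 8)/(6 - 8) = 1.142400
L_4(6.8) = (6.8 - 0)/(8 - 0) × (6.8 - 2)/(8 - 2) × (6.8 - 4)/(8 - 4) × (6.8 - 6)/(8 - 6) = 0.190400

P(6.8) = (-14)×L_0(6.8) + 6×L_1(6.8) + 16×L_2(6.8) + (-12)×L_3(6.8) + 2×L_4(6.8)
P(6.8) = -19.548800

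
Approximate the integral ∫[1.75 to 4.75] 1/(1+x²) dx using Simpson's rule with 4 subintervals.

f(x) = 1/(1+x²)
a = 1.75, b = 4.75, n = 4
h = (b - a)/n = 0.750000

Simpson's rule: (h/3)[f(x₀) + 4f(x₁) + 2f(x₂) + ... + f(xₙ)]

x_0 = 1.7500, f(x_0) = 0.246154, coefficient = 1
x_1 = 2.5000, f(x_1) = 0.137931, coefficient = 4
x_2 = 3.2500, f(x_2) = 0.086486, coefficient = 2
x_3 = 4.0000, f(x_3) = 0.058824, coefficient = 4
x_4 = 4.7500, f(x_4) = 0.042440, coefficient = 1

I ≈ (0.750000/3) × 1.248585 = 0.312146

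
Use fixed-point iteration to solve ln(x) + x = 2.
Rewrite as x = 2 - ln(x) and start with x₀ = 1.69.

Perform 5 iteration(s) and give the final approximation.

Equation: ln(x) + x = 2
Fixed-point form: x = 2 - ln(x)
x₀ = 1.69

x_1 = g(1.690000) = 1.475271
x_2 = g(1.475271) = 1.611158
x_3 = g(1.611158) = 1.523047
x_4 = g(1.523047) = 1.579287
x_5 = g(1.579287) = 1.543026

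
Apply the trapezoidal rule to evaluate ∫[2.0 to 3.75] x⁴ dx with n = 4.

f(x) = x⁴
a = 2.0, b = 3.75, n = 4
h = (b - a)/n = 0.437500

Trapezoidal rule: (h/2)[f(x₀) + 2f(x₁) + 2f(x₂) + ... + f(xₙ)]

x_0 = 2.0000, f(x_0) = 16.000000, coefficient = 1
x_1 = 2.4375, f(x_1) = 35.300308, coefficient = 2
x_2 = 2.8750, f(x_2) = 68.320557, coefficient = 2
x_3 = 3.3125, f(x_3) = 120.399185, coefficient = 2
x_4 = 3.7500, f(x_4) = 197.753906, coefficient = 1

I ≈ (0.437500/2) × 661.794006 = 144.767439
Exact value: 141.915430
Error: 2.852009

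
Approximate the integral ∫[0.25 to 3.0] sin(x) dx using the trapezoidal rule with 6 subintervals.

f(x) = sin(x)
a = 0.25, b = 3.0, n = 6
h = (b - a)/n = 0.458333

Trapezoidal rule: (h/2)[f(x₀) + 2f(x₁) + 2f(x₂) + ... + f(xₙ)]

x_0 = 0.2500, f(x_0) = 0.247404, coefficient = 1
x_1 = 0.7083, f(x_1) = 0.650569, coefficient = 2
x_2 = 1.1667, f(x_2) = 0.919445, coefficient = 2
x_3 = 1.6250, f(x_3) = 0.998531, coefficient = 2
x_4 = 2.0833, f(x_4) = 0.871503, coefficient = 2
x_5 = 2.5417, f(x_5) = 0.564581, coefficient = 2
x_6 = 3.0000, f(x_6) = 0.141120, coefficient = 1

I ≈ (0.458333/2) × 8.397784 = 1.924492
Exact value: 1.958905
Error: 0.034413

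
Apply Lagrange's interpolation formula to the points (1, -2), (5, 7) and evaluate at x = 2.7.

Lagrange interpolation formula:
P(x) = Σ yᵢ × Lᵢ(x)
where Lᵢ(x) = Π_{j≠i} (x - xⱼ)/(xᵢ - xⱼ)

L_0(2.7) = (2.7 - 5)/(1 - 5) = 0.575000
L_1(2.7) = (2.7 - 1)/(5 - 1) = 0.425000

P(2.7) = (-2)×L_0(2.7) + 7×L_1(2.7)
P(2.7) = 1.825000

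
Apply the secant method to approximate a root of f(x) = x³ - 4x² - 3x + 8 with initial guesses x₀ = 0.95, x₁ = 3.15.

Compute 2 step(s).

f(x) = x³ - 4x² - 3x + 8
x₀ = 0.95, x₁ = 3.15

Secant formula: x_{n+1} = x_n - f(x_n)(x_n - x_{n-1})/(f(x_n) - f(x_{n-1}))

Iteration 1:
  f(0.950000) = 2.397375
  f(3.150000) = -9.884125
  x_2 = 3.150000 - (-9.884125)×(3.150000 - 0.950000)/(-9.884125 - 2.397375)
       = 1.379445
Iteration 2:
  f(3.150000) = -9.884125
  f(1.379445) = -1.124904
  x_3 = 1.379445 - (-1.124904)×(1.379445 - 3.150000)/(-1.124904 - (-9.884125))
       = 1.152061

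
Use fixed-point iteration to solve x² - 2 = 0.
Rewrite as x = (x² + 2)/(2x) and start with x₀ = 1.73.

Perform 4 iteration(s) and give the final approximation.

Equation: x² - 2 = 0
Fixed-point form: x = (x² + 2)/(2x)
x₀ = 1.73

x_1 = g(1.730000) = 1.443035
x_2 = g(1.443035) = 1.414501
x_3 = g(1.414501) = 1.414214
x_4 = g(1.414214) = 1.414214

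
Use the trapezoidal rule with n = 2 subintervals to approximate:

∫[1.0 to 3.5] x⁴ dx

f(x) = x⁴
a = 1.0, b = 3.5, n = 2
h = (b - a)/n = 1.250000

Trapezoidal rule: (h/2)[f(x₀) + 2f(x₁) + 2f(x₂) + ... + f(xₙ)]

x_0 = 1.0000, f(x_0) = 1.000000, coefficient = 1
x_1 = 2.2500, f(x_1) = 25.628906, coefficient = 2
x_2 = 3.5000, f(x_2) = 150.062500, coefficient = 1

I ≈ (1.250000/2) × 202.320312 = 126.450195
Exact value: 104.843750
Error: 21.606445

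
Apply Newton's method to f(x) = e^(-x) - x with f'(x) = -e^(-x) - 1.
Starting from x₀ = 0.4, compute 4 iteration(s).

f(x) = e^(-x) - x
f'(x) = -e^(-x) - 1
x₀ = 0.4

Newton-Raphson formula: x_{n+1} = x_n - f(x_n)/f'(x_n)

Iteration 1:
  f(0.400000) = 0.270320
  f'(0.400000) = -1.670320
  x_1 = 0.400000 - 0.270320/(-1.670320) = 0.561837
Iteration 2:
  f(0.561837) = 0.008323
  f'(0.561837) = -1.570161
  x_2 = 0.561837 - 0.008323/(-1.570161) = 0.567138
Iteration 3:
  f(0.567138) = 0.000008
  f'(0.567138) = -1.567146
  x_3 = 0.567138 - 0.000008/(-1.567146) = 0.567143
Iteration 4:
  f(0.567143) = 0.000000
  f'(0.567143) = -1.567143
  x_4 = 0.567143 - 0.000000/(-1.567143) = 0.567143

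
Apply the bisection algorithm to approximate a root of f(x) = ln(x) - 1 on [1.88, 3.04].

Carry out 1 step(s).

f(x) = ln(x) - 1
Initial interval: [1.88, 3.04]

Iteration 1:
  c_1 = (1.880000 + 3.040000)/2 = 2.460000
  f(c_1) = f(2.460000) = -0.099839
  f(a) × f(c) ≥ 0, new interval: [2.460000, 3.040000]

After 1 iteration(s), the approximation is c_1 = 2.460000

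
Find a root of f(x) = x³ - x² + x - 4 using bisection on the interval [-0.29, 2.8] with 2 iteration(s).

f(x) = x³ - x² + x - 4
Initial interval: [-0.29, 2.8]

Iteration 1:
  c_1 = (-0.290000 + 2.800000)/2 = 1.255000
  f(c_1) = f(1.255000) = -2.343369
  f(a) × f(c) ≥ 0, new interval: [1.255000, 2.800000]
Iteration 2:
  c_2 = (1.255000 + 2.800000)/2 = 2.027500
  f(c_2) = f(2.027500) = 2.251302
  f(a) × f(c) < 0, new interval: [1.255000, 2.027500]

After 2 iteration(s), the approximation is c_2 = 2.027500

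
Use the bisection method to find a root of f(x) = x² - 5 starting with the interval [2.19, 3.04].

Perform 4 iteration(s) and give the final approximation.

f(x) = x² - 5
Initial interval: [2.19, 3.04]

Iteration 1:
  c_1 = (2.190000 + 3.040000)/2 = 2.615000
  f(c_1) = f(2.615000) = 1.838225
  f(a) × f(c) < 0, new interval: [2.190000, 2.615000]
Iteration 2:
  c_2 = (2.190000 + 2.615000)/2 = 2.402500
  f(c_2) = f(2.402500) = 0.772006
  f(a) × f(c) < 0, new interval: [2.190000, 2.402500]
Iteration 3:
  c_3 = (2.190000 + 2.402500)/2 = 2.296250
  f(c_3) = f(2.296250) = 0.272764
  f(a) × f(c) < 0, new interval: [2.190000, 2.296250]
Iteration 4:
  c_4 = (2.190000 + 2.296250)/2 = 2.243125
  f(c_4) = f(2.243125) = 0.031610
  f(a) × f(c) < 0, new interval: [2.190000, 2.243125]

After 4 iteration(s), the approximation is c_4 = 2.243125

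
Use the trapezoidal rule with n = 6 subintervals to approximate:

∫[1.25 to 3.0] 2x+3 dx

f(x) = 2x+3
a = 1.25, b = 3.0, n = 6
h = (b - a)/n = 0.291667

Trapezoidal rule: (h/2)[f(x₀) + 2f(x₁) + 2f(x₂) + ... + f(xₙ)]

x_0 = 1.2500, f(x_0) = 5.500000, coefficient = 1
x_1 = 1.5417, f(x_1) = 6.083333, coefficient = 2
x_2 = 1.8333, f(x_2) = 6.666667, coefficient = 2
x_3 = 2.1250, f(x_3) = 7.250000, coefficient = 2
x_4 = 2.4167, f(x_4) = 7.833333, coefficient = 2
x_5 = 2.7083, f(x_5) = 8.416667, coefficient = 2
x_6 = 3.0000, f(x_6) = 9.000000, coefficient = 1

I ≈ (0.291667/2) × 87.000000 = 12.687500
Exact value: 12.687500
Error: 0.000000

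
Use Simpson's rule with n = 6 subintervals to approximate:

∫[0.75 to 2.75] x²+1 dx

f(x) = x²+1
a = 0.75, b = 2.75, n = 6
h = (b - a)/n = 0.333333

Simpson's rule: (h/3)[f(x₀) + 4f(x₁) + 2f(x₂) + ... + f(xₙ)]

x_0 = 0.7500, f(x_0) = 1.562500, coefficient = 1
x_1 = 1.0833, f(x_1) = 2.173611, coefficient = 4
x_2 = 1.4167, f(x_2) = 3.006944, coefficient = 2
x_3 = 1.7500, f(x_3) = 4.062500, coefficient = 4
x_4 = 2.0833, f(x_4) = 5.340278, coefficient = 2
x_5 = 2.4167, f(x_5) = 6.840278, coefficient = 4
x_6 = 2.7500, f(x_6) = 8.562500, coefficient = 1

I ≈ (0.333333/3) × 79.125000 = 8.791667
Exact value: 8.791667
Error: 0.000000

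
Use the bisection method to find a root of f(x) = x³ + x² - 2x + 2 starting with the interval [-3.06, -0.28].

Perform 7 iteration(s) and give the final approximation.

f(x) = x³ + x² - 2x + 2
Initial interval: [-3.06, -0.28]

Iteration 1:
  c_1 = (-3.060000 + (-0.280000))/2 = -1.670000
  f(c_1) = f(-1.670000) = 3.471437
  f(a) × f(c) < 0, new interval: [-3.060000, -1.670000]
Iteration 2:
  c_2 = (-3.060000 + (-1.670000))/2 = -2.365000
  f(c_2) = f(-2.365000) = -0.904752
  f(a) × f(c) ≥ 0, new interval: [-2.365000, -1.670000]
Iteration 3:
  c_3 = (-2.365000 + (-1.670000))/2 = -2.017500
  f(c_3) = f(-2.017500) = 1.893463
  f(a) × f(c) < 0, new interval: [-2.365000, -2.017500]
Iteration 4:
  c_4 = (-2.365000 + (-2.017500))/2 = -2.191250
  f(c_4) = f(-2.191250) = 0.662622
  f(a) × f(c) < 0, new interval: [-2.365000, -2.191250]
Iteration 5:
  c_5 = (-2.365000 + (-2.191250))/2 = -2.278125
  f(c_5) = f(-2.278125) = -0.077032
  f(a) × f(c) ≥ 0, new interval: [-2.278125, -2.191250]
Iteration 6:
  c_6 = (-2.278125 + (-2.191250))/2 = -2.234688
  f(c_6) = f(-2.234688) = 0.303558
  f(a) × f(c) < 0, new interval: [-2.278125, -2.234688]
Iteration 7:
  c_7 = (-2.278125 + (-2.234688))/2 = -2.256406
  f(c_7) = f(-2.256406) = 0.115984
  f(a) × f(c) < 0, new interval: [-2.278125, -2.256406]

After 7 iteration(s), the approximation is c_7 = -2.256406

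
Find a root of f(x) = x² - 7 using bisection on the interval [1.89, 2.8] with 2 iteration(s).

f(x) = x² - 7
Initial interval: [1.89, 2.8]

Iteration 1:
  c_1 = (1.890000 + 2.800000)/2 = 2.345000
  f(c_1) = f(2.345000) = -1.500975
  f(a) × f(c) ≥ 0, new interval: [2.345000, 2.800000]
Iteration 2:
  c_2 = (2.345000 + 2.800000)/2 = 2.572500
  f(c_2) = f(2.572500) = -0.382244
  f(a) × f(c) ≥ 0, new interval: [2.572500, 2.800000]

After 2 iteration(s), the approximation is c_2 = 2.572500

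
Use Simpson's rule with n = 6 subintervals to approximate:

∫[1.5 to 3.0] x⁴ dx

f(x) = x⁴
a = 1.5, b = 3.0, n = 6
h = (b - a)/n = 0.250000

Simpson's rule: (h/3)[f(x₀) + 4f(x₁) + 2f(x₂) + ... + f(xₙ)]

x_0 = 1.5000, f(x_0) = 5.062500, coefficient = 1
x_1 = 1.7500, f(x_1) = 9.378906, coefficient = 4
x_2 = 2.0000, f(x_2) = 16.000000, coefficient = 2
x_3 = 2.2500, f(x_3) = 25.628906, coefficient = 4
x_4 = 2.5000, f(x_4) = 39.062500, coefficient = 2
x_5 = 2.7500, f(x_5) = 57.191406, coefficient = 4
x_6 = 3.0000, f(x_6) = 81.000000, coefficient = 1

I ≈ (0.250000/3) × 564.984375 = 47.082031
Exact value: 47.081250
Error: 0.000781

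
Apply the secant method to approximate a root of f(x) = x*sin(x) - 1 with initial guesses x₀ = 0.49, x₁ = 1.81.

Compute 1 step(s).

f(x) = x*sin(x) - 1
x₀ = 0.49, x₁ = 1.81

Secant formula: x_{n+1} = x_n - f(x_n)(x_n - x_{n-1})/(f(x_n) - f(x_{n-1}))

Iteration 1:
  f(0.490000) = -0.769393
  f(1.810000) = 0.758464
  x_2 = 1.810000 - 0.758464×(1.810000 - 0.490000)/(0.758464 - (-0.769393))
       = 1.154721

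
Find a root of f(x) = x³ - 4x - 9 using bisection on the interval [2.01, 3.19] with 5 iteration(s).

f(x) = x³ - 4x - 9
Initial interval: [2.01, 3.19]

Iteration 1:
  c_1 = (2.010000 + 3.190000)/2 = 2.600000
  f(c_1) = f(2.600000) = -1.824000
  f(a) × f(c) ≥ 0, new interval: [2.600000, 3.190000]
Iteration 2:
  c_2 = (2.600000 + 3.190000)/2 = 2.895000
  f(c_2) = f(2.895000) = 3.683067
  f(a) × f(c) < 0, new interval: [2.600000, 2.895000]
Iteration 3:
  c_3 = (2.600000 + 2.895000)/2 = 2.747500
  f(c_3) = f(2.747500) = 0.750208
  f(a) × f(c) < 0, new interval: [2.600000, 2.747500]
Iteration 4:
  c_4 = (2.600000 + 2.747500)/2 = 2.673750
  f(c_4) = f(2.673750) = -0.580524
  f(a) × f(c) ≥ 0, new interval: [2.673750, 2.747500]
Iteration 5:
  c_5 = (2.673750 + 2.747500)/2 = 2.710625
  f(c_5) = f(2.710625) = 0.073784
  f(a) × f(c) < 0, new interval: [2.673750, 2.710625]

After 5 iteration(s), the approximation is c_5 = 2.710625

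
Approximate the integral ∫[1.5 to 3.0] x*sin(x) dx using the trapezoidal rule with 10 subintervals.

f(x) = x*sin(x)
a = 1.5, b = 3.0, n = 10
h = (b - a)/n = 0.150000

Trapezoidal rule: (h/2)[f(x₀) + 2f(x₁) + 2f(x₂) + ... + f(xₙ)]

x_0 = 1.5000, f(x_0) = 1.496242, coefficient = 1
x_1 = 1.6500, f(x_1) = 1.644827, coefficient = 2
x_2 = 1.8000, f(x_2) = 1.752926, coefficient = 2
x_3 = 1.9500, f(x_3) = 1.811471, coefficient = 2
x_4 = 2.1000, f(x_4) = 1.812740, coefficient = 2
x_5 = 2.2500, f(x_5) = 1.750665, coefficient = 2
x_6 = 2.4000, f(x_6) = 1.621112, coefficient = 2
x_7 = 2.5500, f(x_7) = 1.422093, coefficient = 2
x_8 = 2.7000, f(x_8) = 1.153926, coefficient = 2
x_9 = 2.8500, f(x_9) = 0.819312, coefficient = 2
x_10 = 3.0000, f(x_10) = 0.423360, coefficient = 1

I ≈ (0.150000/2) × 29.497746 = 2.212331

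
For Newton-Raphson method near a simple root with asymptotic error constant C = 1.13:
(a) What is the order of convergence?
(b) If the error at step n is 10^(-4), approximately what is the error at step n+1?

(a) Newton-Raphson has quadratic (order 2) convergence near simple roots.
    This means |e_{n+1}| ≈ C|e_n|².

(b) With |e_n| = 10^(-4) and C = 1.13:
    |e_{n+1}| ≈ 1.13 × (10^(-4))² = 1.13 × 10^(-8)

(a) 2 (quadratic); (b) |e_{n+1}| ≈ 1.130e-08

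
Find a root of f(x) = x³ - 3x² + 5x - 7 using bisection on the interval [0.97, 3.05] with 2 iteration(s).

f(x) = x³ - 3x² + 5x - 7
Initial interval: [0.97, 3.05]

Iteration 1:
  c_1 = (0.970000 + 3.050000)/2 = 2.010000
  f(c_1) = f(2.010000) = -0.949699
  f(a) × f(c) ≥ 0, new interval: [2.010000, 3.050000]
Iteration 2:
  c_2 = (2.010000 + 3.050000)/2 = 2.530000
  f(c_2) = f(2.530000) = 2.641577
  f(a) × f(c) < 0, new interval: [2.010000, 2.530000]

After 2 iteration(s), the approximation is c_2 = 2.530000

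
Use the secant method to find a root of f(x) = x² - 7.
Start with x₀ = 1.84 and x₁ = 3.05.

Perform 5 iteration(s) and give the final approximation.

f(x) = x² - 7
x₀ = 1.84, x₁ = 3.05

Secant formula: x_{n+1} = x_n - f(x_n)(x_n - x_{n-1})/(f(x_n) - f(x_{n-1}))

Iteration 1:
  f(1.840000) = -3.614400
  f(3.050000) = 2.302500
  x_2 = 3.050000 - 2.302500×(3.050000 - 1.840000)/(2.302500 - (-3.614400))
       = 2.579141
Iteration 2:
  f(3.050000) = 2.302500
  f(2.579141) = -0.348031
  x_3 = 2.579141 - (-0.348031)×(2.579141 - 3.050000)/(-0.348031 - 2.302500)
       = 2.640968
Iteration 3:
  f(2.579141) = -0.348031
  f(2.640968) = -0.025289
  x_4 = 2.640968 - (-0.025289)×(2.640968 - 2.579141)/(-0.025289 - (-0.348031))
       = 2.645812
Iteration 4:
  f(2.640968) = -0.025289
  f(2.645812) = 0.000323
  x_5 = 2.645812 - 0.000323×(2.645812 - 2.640968)/(0.000323 - (-0.025289))
       = 2.645751
Iteration 5:
  f(2.645812) = 0.000323
  f(2.645751) = 0.000000
  x_6 = 2.645751 - 0.000000×(2.645751 - 2.645812)/(0.000000 - 0.000323)
       = 2.645751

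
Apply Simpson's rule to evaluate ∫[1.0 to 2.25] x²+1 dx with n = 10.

f(x) = x²+1
a = 1.0, b = 2.25, n = 10
h = (b - a)/n = 0.125000

Simpson's rule: (h/3)[f(x₀) + 4f(x₁) + 2f(x₂) + ... + f(xₙ)]

x_0 = 1.0000, f(x_0) = 2.000000, coefficient = 1
x_1 = 1.1250, f(x_1) = 2.265625, coefficient = 4
x_2 = 1.2500, f(x_2) = 2.562500, coefficient = 2
x_3 = 1.3750, f(x_3) = 2.890625, coefficient = 4
x_4 = 1.5000, f(x_4) = 3.250000, coefficient = 2
x_5 = 1.6250, f(x_5) = 3.640625, coefficient = 4
x_6 = 1.7500, f(x_6) = 4.062500, coefficient = 2
x_7 = 1.8750, f(x_7) = 4.515625, coefficient = 4
x_8 = 2.0000, f(x_8) = 5.000000, coefficient = 2
x_9 = 2.1250, f(x_9) = 5.515625, coefficient = 4
x_10 = 2.2500, f(x_10) = 6.062500, coefficient = 1

I ≈ (0.125000/3) × 113.125000 = 4.713542
Exact value: 4.713542
Error: 0.000000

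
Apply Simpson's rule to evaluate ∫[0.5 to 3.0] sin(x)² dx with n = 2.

f(x) = sin(x)²
a = 0.5, b = 3.0, n = 2
h = (b - a)/n = 1.250000

Simpson's rule: (h/3)[f(x₀) + 4f(x₁) + 2f(x₂) + ... + f(xₙ)]

x_0 = 0.5000, f(x_0) = 0.229849, coefficient = 1
x_1 = 1.7500, f(x_1) = 0.968228, coefficient = 4
x_2 = 3.0000, f(x_2) = 0.019915, coefficient = 1

I ≈ (1.250000/3) × 4.122677 = 1.717782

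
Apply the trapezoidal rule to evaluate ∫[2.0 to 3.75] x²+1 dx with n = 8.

f(x) = x²+1
a = 2.0, b = 3.75, n = 8
h = (b - a)/n = 0.218750

Trapezoidal rule: (h/2)[f(x₀) + 2f(x₁) + 2f(x₂) + ... + f(xₙ)]

x_0 = 2.0000, f(x_0) = 5.000000, coefficient = 1
x_1 = 2.2188, f(x_1) = 5.922852, coefficient = 2
x_2 = 2.4375, f(x_2) = 6.941406, coefficient = 2
x_3 = 2.6562, f(x_3) = 8.055664, coefficient = 2
x_4 = 2.8750, f(x_4) = 9.265625, coefficient = 2
x_5 = 3.0938, f(x_5) = 10.571289, coefficient = 2
x_6 = 3.3125, f(x_6) = 11.972656, coefficient = 2
x_7 = 3.5312, f(x_7) = 13.469727, coefficient = 2
x_8 = 3.7500, f(x_8) = 15.062500, coefficient = 1

I ≈ (0.218750/2) × 152.460938 = 16.675415
Exact value: 16.661458
Error: 0.013957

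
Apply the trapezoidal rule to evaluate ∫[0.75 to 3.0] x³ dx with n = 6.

f(x) = x³
a = 0.75, b = 3.0, n = 6
h = (b - a)/n = 0.375000

Trapezoidal rule: (h/2)[f(x₀) + 2f(x₁) + 2f(x₂) + ... + f(xₙ)]

x_0 = 0.7500, f(x_0) = 0.421875, coefficient = 1
x_1 = 1.1250, f(x_1) = 1.423828, coefficient = 2
x_2 = 1.5000, f(x_2) = 3.375000, coefficient = 2
x_3 = 1.8750, f(x_3) = 6.591797, coefficient = 2
x_4 = 2.2500, f(x_4) = 11.390625, coefficient = 2
x_5 = 2.6250, f(x_5) = 18.087891, coefficient = 2
x_6 = 3.0000, f(x_6) = 27.000000, coefficient = 1

I ≈ (0.375000/2) × 109.160156 = 20.467529
Exact value: 20.170898
Error: 0.296631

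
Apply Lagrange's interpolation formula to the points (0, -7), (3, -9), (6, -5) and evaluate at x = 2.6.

Lagrange interpolation formula:
P(x) = Σ yᵢ × Lᵢ(x)
where Lᵢ(x) = Π_{j≠i} (x - xⱼ)/(xᵢ - xⱼ)

L_0(2.6) = (2.6 - 3)/(0 - 3) × (2.6 - 6)/(0 - 6) = 0.075556
L_1(2.6) = (2.6 - 0)/(3 - 0) × (2.6 - 6)/(3 - 6) = 0.982222
L_2(2.6) = (2.6 - 0)/(6 - 0) × (2.6 - 3)/(6 - 3) = -0.057778

P(2.6) = (-7)×L_0(2.6) + (-9)×L_1(2.6) + (-5)×L_2(2.6)
P(2.6) = -9.080000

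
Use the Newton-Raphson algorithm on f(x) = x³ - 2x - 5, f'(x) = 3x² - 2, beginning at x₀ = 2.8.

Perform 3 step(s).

f(x) = x³ - 2x - 5
f'(x) = 3x² - 2
x₀ = 2.8

Newton-Raphson formula: x_{n+1} = x_n - f(x_n)/f'(x_n)

Iteration 1:
  f(2.800000) = 11.352000
  f'(2.800000) = 21.520000
  x_1 = 2.800000 - 11.352000/21.520000 = 2.272491
Iteration 2:
  f(2.272491) = 2.190647
  f'(2.272491) = 13.492642
  x_2 = 2.272491 - 2.190647/13.492642 = 2.110132
Iteration 3:
  f(2.110132) = 0.175431
  f'(2.110132) = 11.357972
  x_3 = 2.110132 - 0.175431/11.357972 = 2.094686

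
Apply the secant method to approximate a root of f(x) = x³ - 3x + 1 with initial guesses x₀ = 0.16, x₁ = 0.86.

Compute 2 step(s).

f(x) = x³ - 3x + 1
x₀ = 0.16, x₁ = 0.86

Secant formula: x_{n+1} = x_n - f(x_n)(x_n - x_{n-1})/(f(x_n) - f(x_{n-1}))

Iteration 1:
  f(0.160000) = 0.524096
  f(0.860000) = -0.943944
  x_2 = 0.860000 - (-0.943944)×(0.860000 - 0.160000)/(-0.943944 - 0.524096)
       = 0.409903
Iteration 2:
  f(0.860000) = -0.943944
  f(0.409903) = -0.160836
  x_3 = 0.409903 - (-0.160836)×(0.409903 - 0.860000)/(-0.160836 - (-0.943944))
       = 0.317461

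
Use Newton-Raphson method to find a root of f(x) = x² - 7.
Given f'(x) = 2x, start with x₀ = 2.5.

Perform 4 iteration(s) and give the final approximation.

f(x) = x² - 7
f'(x) = 2x
x₀ = 2.5

Newton-Raphson formula: x_{n+1} = x_n - f(x_n)/f'(x_n)

Iteration 1:
  f(2.500000) = -0.750000
  f'(2.500000) = 5.000000
  x_1 = 2.500000 - (-0.750000)/5.000000 = 2.650000
Iteration 2:
  f(2.650000) = 0.022500
  f'(2.650000) = 5.300000
  x_2 = 2.650000 - 0.022500/5.300000 = 2.645755
Iteration 3:
  f(2.645755) = 0.000018
  f'(2.645755) = 5.291509
  x_3 = 2.645755 - 0.000018/5.291509 = 2.645751
Iteration 4:
  f(2.645751) = 0.000000
  f'(2.645751) = 5.291503
  x_4 = 2.645751 - 0.000000/5.291503 = 2.645751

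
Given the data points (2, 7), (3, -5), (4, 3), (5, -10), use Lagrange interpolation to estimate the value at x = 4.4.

Lagrange interpolation formula:
P(x) = Σ yᵢ × Lᵢ(x)
where Lᵢ(x) = Π_{j≠i} (x - xⱼ)/(xᵢ - xⱼ)

L_0(4.4) = (4.4 - 3)/(2 - 3) × (4.4 - 4)/(2 - 4) × (4.4 - 5)/(2 - 5) = 0.056000
L_1(4.4) = (4.4 - 2)/(3 - 2) × (4.4 - 4)/(3 - 4) × (4.4 - 5)/(3 - 5) = -0.288000
L_2(4.4) = (4.4 - 2)/(4 - 2) × (4.4 - 3)/(4 - 3) × (4.4 - 5)/(4 - 5) = 1.008000
L_3(4.4) = (4.4 - 2)/(5 - 2) × (4.4 - 3)/(5 - 3) × (4.4 - 4)/(5 - 4) = 0.224000

P(4.4) = 7×L_0(4.4) + (-5)×L_1(4.4) + 3×L_2(4.4) + (-10)×L_3(4.4)
P(4.4) = 2.616000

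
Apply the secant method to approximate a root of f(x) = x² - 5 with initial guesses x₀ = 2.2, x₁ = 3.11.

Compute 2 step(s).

f(x) = x² - 5
x₀ = 2.2, x₁ = 3.11

Secant formula: x_{n+1} = x_n - f(x_n)(x_n - x_{n-1})/(f(x_n) - f(x_{n-1}))

Iteration 1:
  f(2.200000) = -0.160000
  f(3.110000) = 4.672100
  x_2 = 3.110000 - 4.672100×(3.110000 - 2.200000)/(4.672100 - (-0.160000))
       = 2.230132
Iteration 2:
  f(3.110000) = 4.672100
  f(2.230132) = -0.026512
  x_3 = 2.230132 - (-0.026512)×(2.230132 - 3.110000)/(-0.026512 - 4.672100)
       = 2.235097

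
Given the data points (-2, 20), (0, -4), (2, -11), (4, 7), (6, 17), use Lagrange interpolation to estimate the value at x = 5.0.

Lagrange interpolation formula:
P(x) = Σ yᵢ × Lᵢ(x)
where Lᵢ(x) = Π_{j≠i} (x - xⱼ)/(xᵢ - xⱼ)

L_0(5.0) = (5.0 - 0)/(-2 - 0) × (5.0 - 2)/(-2 - 2) × (5.0 - 4)/(-2 - 4) × (5.0 - 6)/(-2 - 6) = -0.039062
L_1(5.0) = (5.0 - (-2))/(0 - (-2)) × (5.0 - 2)/(0 - 2) × (5.0 - 4)/(0 - 4) × (5.0 - 6)/(0 - 6) = 0.218750
L_2(5.0) = (5.0 - (-2))/(2 - (-2)) × (5.0 - 0)/(2 - 0) × (5.0 - 4)/(2 - 4) × (5.0 - 6)/(2 - 6) = -0.546875
L_3(5.0) = (5.0 - (-2))/(4 - (-2)) × (5.0 - 0)/(4 - 0) × (5.0 - 2)/(4 - 2) × (5.0 - 6)/(4 - 6) = 1.093750
L_4(5.0) = (5.0 - (-2))/(6 - (-2)) × (5.0 - 0)/(6 - 0) × (5.0 - 2)/(6 - 2) × (5.0 - 4)/(6 - 4) = 0.273438

P(5.0) = 20×L_0(5.0) + (-4)×L_1(5.0) + (-11)×L_2(5.0) + 7×L_3(5.0) + 17×L_4(5.0)
P(5.0) = 16.664062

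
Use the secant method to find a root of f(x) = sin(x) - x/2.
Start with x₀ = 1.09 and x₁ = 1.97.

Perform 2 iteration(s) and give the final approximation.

f(x) = sin(x) - x/2
x₀ = 1.09, x₁ = 1.97

Secant formula: x_{n+1} = x_n - f(x_n)(x_n - x_{n-1})/(f(x_n) - f(x_{n-1}))

Iteration 1:
  f(1.090000) = 0.341627
  f(1.970000) = -0.063629
  x_2 = 1.970000 - (-0.063629)×(1.970000 - 1.090000)/(-0.063629 - 0.341627)
       = 1.831831
Iteration 2:
  f(1.970000) = -0.063629
  f(1.831831) = 0.050208
  x_3 = 1.831831 - 0.050208×(1.831831 - 1.970000)/(0.050208 - (-0.063629))
       = 1.892771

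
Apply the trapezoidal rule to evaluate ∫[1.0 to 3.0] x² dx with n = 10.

f(x) = x²
a = 1.0, b = 3.0, n = 10
h = (b - a)/n = 0.200000

Trapezoidal rule: (h/2)[f(x₀) + 2f(x₁) + 2f(x₂) + ... + f(xₙ)]

x_0 = 1.0000, f(x_0) = 1.000000, coefficient = 1
x_1 = 1.2000, f(x_1) = 1.440000, coefficient = 2
x_2 = 1.4000, f(x_2) = 1.960000, coefficient = 2
x_3 = 1.6000, f(x_3) = 2.560000, coefficient = 2
x_4 = 1.8000, f(x_4) = 3.240000, coefficient = 2
x_5 = 2.0000, f(x_5) = 4.000000, coefficient = 2
x_6 = 2.2000, f(x_6) = 4.840000, coefficient = 2
x_7 = 2.4000, f(x_7) = 5.760000, coefficient = 2
x_8 = 2.6000, f(x_8) = 6.760000, coefficient = 2
x_9 = 2.8000, f(x_9) = 7.840000, coefficient = 2
x_10 = 3.0000, f(x_10) = 9.000000, coefficient = 1

I ≈ (0.200000/2) × 86.800000 = 8.680000
Exact value: 8.666667
Error: 0.013333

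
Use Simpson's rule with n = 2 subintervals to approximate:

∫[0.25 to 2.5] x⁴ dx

f(x) = x⁴
a = 0.25, b = 2.5, n = 2
h = (b - a)/n = 1.125000

Simpson's rule: (h/3)[f(x₀) + 4f(x₁) + 2f(x₂) + ... + f(xₙ)]

x_0 = 0.2500, f(x_0) = 0.003906, coefficient = 1
x_1 = 1.3750, f(x_1) = 3.574463, coefficient = 4
x_2 = 2.5000, f(x_2) = 39.062500, coefficient = 1

I ≈ (1.125000/3) × 53.364258 = 20.011597
Exact value: 19.531055
Error: 0.480542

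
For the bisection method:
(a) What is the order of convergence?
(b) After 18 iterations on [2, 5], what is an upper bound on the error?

(a) Bisection has linear (order 1) convergence; the error is halved each step.

(b) Error bound = (b-a)/2^n = (5 - 2)/2^{18}
    = 3/2^{18}

(a) 1 (linear); (b) error ≤ 1.14e-05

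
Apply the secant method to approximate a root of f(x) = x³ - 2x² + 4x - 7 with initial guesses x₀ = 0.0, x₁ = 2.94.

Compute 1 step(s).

f(x) = x³ - 2x² + 4x - 7
x₀ = 0.0, x₁ = 2.94

Secant formula: x_{n+1} = x_n - f(x_n)(x_n - x_{n-1})/(f(x_n) - f(x_{n-1}))

Iteration 1:
  f(0.000000) = -7.000000
  f(2.940000) = 12.884984
  x_2 = 2.940000 - 12.884984×(2.940000 - 0.000000)/(12.884984 - (-7.000000))
       = 1.034952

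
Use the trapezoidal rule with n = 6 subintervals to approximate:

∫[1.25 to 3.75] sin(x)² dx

f(x) = sin(x)²
a = 1.25, b = 3.75, n = 6
h = (b - a)/n = 0.416667

Trapezoidal rule: (h/2)[f(x₀) + 2f(x₁) + 2f(x₂) + ... + f(xₙ)]

x_0 = 1.2500, f(x_0) = 0.900572, coefficient = 1
x_1 = 1.6667, f(x_1) = 0.990837, coefficient = 2
x_2 = 2.0833, f(x_2) = 0.759518, coefficient = 2
x_3 = 2.5000, f(x_3) = 0.358169, coefficient = 2
x_4 = 2.9167, f(x_4) = 0.049744, coefficient = 2
x_5 = 3.3333, f(x_5) = 0.036316, coefficient = 2
x_6 = 3.7500, f(x_6) = 0.326682, coefficient = 1

I ≈ (0.416667/2) × 5.616422 = 1.170088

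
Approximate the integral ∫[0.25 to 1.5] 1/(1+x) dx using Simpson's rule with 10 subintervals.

f(x) = 1/(1+x)
a = 0.25, b = 1.5, n = 10
h = (b - a)/n = 0.125000

Simpson's rule: (h/3)[f(x₀) + 4f(x₁) + 2f(x₂) + ... + f(xₙ)]

x_0 = 0.2500, f(x_0) = 0.800000, coefficient = 1
x_1 = 0.3750, f(x_1) = 0.727273, coefficient = 4
x_2 = 0.5000, f(x_2) = 0.666667, coefficient = 2
x_3 = 0.6250, f(x_3) = 0.615385, coefficient = 4
x_4 = 0.7500, f(x_4) = 0.571429, coefficient = 2
x_5 = 0.8750, f(x_5) = 0.533333, coefficient = 4
x_6 = 1.0000, f(x_6) = 0.500000, coefficient = 2
x_7 = 1.1250, f(x_7) = 0.470588, coefficient = 4
x_8 = 1.2500, f(x_8) = 0.444444, coefficient = 2
x_9 = 1.3750, f(x_9) = 0.421053, coefficient = 4
x_10 = 1.5000, f(x_10) = 0.400000, coefficient = 1

I ≈ (0.125000/3) × 16.635606 = 0.693150
Exact value: 0.693147
Error: 0.000003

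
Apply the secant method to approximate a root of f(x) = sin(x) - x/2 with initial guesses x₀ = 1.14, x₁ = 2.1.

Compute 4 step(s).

f(x) = sin(x) - x/2
x₀ = 1.14, x₁ = 2.1

Secant formula: x_{n+1} = x_n - f(x_n)(x_n - x_{n-1})/(f(x_n) - f(x_{n-1}))

Iteration 1:
  f(1.140000) = 0.338633
  f(2.100000) = -0.186791
  x_2 = 2.100000 - (-0.186791)×(2.100000 - 1.140000)/(-0.186791 - 0.338633)
       = 1.758716
Iteration 2:
  f(2.100000) = -0.186791
  f(1.758716) = 0.103037
  x_3 = 1.758716 - 0.103037×(1.758716 - 2.100000)/(0.103037 - (-0.186791))
       = 1.880046
Iteration 3:
  f(1.758716) = 0.103037
  f(1.880046) = 0.012539
  x_4 = 1.880046 - 0.012539×(1.880046 - 1.758716)/(0.012539 - 0.103037)
       = 1.896857
Iteration 4:
  f(1.880046) = 0.012539
  f(1.896857) = -0.001117
  x_5 = 1.896857 - (-0.001117)×(1.896857 - 1.880046)/(-0.001117 - 0.012539)
       = 1.895482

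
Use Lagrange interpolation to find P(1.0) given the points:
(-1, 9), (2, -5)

Lagrange interpolation formula:
P(x) = Σ yᵢ × Lᵢ(x)
where Lᵢ(x) = Π_{j≠i} (x - xⱼ)/(xᵢ - xⱼ)

L_0(1.0) = (1.0 - 2)/(-1 - 2) = 0.333333
L_1(1.0) = (1.0 - (-1))/(2 - (-1)) = 0.666667

P(1.0) = 9×L_0(1.0) + (-5)×L_1(1.0)
P(1.0) = -0.333333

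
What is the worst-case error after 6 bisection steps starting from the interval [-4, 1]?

Bisection error bound: |error| ≤ (b-a)/2^n
|error| ≤ (1 - (-4))/2^6 = 5/2^6
|error| ≤ 0.0781250000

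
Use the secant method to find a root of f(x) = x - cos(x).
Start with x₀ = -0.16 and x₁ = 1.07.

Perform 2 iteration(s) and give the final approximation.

f(x) = x - cos(x)
x₀ = -0.16, x₁ = 1.07

Secant formula: x_{n+1} = x_n - f(x_n)(x_n - x_{n-1})/(f(x_n) - f(x_{n-1}))

Iteration 1:
  f(-0.160000) = -1.147227
  f(1.070000) = 0.589876
  x_2 = 1.070000 - 0.589876×(1.070000 - (-0.160000))/(0.589876 - (-1.147227))
       = 0.652323
Iteration 2:
  f(1.070000) = 0.589876
  f(0.652323) = -0.142352
  x_3 = 0.652323 - (-0.142352)×(0.652323 - 1.070000)/(-0.142352 - 0.589876)
       = 0.733524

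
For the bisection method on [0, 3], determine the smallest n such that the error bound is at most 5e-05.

We need (b-a)/2^n ≤ 5e-05
(3 - 0)/2^n ≤ 5e-05
3/2^n ≤ 5e-05
2^n ≥ 60000
n ≥ log₂(60000) = 15.87
n ≥ 16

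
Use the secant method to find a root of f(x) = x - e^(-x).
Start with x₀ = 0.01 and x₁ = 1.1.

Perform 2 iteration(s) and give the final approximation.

f(x) = x - e^(-x)
x₀ = 0.01, x₁ = 1.1

Secant formula: x_{n+1} = x_n - f(x_n)(x_n - x_{n-1})/(f(x_n) - f(x_{n-1}))

Iteration 1:
  f(0.010000) = -0.980050
  f(1.100000) = 0.767129
  x_2 = 1.100000 - 0.767129×(1.100000 - 0.010000)/(0.767129 - (-0.980050))
       = 0.621417
Iteration 2:
  f(1.100000) = 0.767129
  f(0.621417) = 0.084234
  x_3 = 0.621417 - 0.084234×(0.621417 - 1.100000)/(0.084234 - 0.767129)
       = 0.562384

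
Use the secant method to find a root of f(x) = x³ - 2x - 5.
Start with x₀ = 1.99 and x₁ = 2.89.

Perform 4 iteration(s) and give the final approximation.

f(x) = x³ - 2x - 5
x₀ = 1.99, x₁ = 2.89

Secant formula: x_{n+1} = x_n - f(x_n)(x_n - x_{n-1})/(f(x_n) - f(x_{n-1}))

Iteration 1:
  f(1.990000) = -1.099401
  f(2.890000) = 13.357569
  x_2 = 2.890000 - 13.357569×(2.890000 - 1.990000)/(13.357569 - (-1.099401))
       = 2.058442
Iteration 2:
  f(2.890000) = 13.357569
  f(2.058442) = -0.394890
  x_3 = 2.058442 - (-0.394890)×(2.058442 - 2.890000)/(-0.394890 - 13.357569)
       = 2.082319
Iteration 3:
  f(2.058442) = -0.394890
  f(2.082319) = -0.135591
  x_4 = 2.082319 - (-0.135591)×(2.082319 - 2.058442)/(-0.135591 - (-0.394890))
       = 2.094805
Iteration 4:
  f(2.082319) = -0.135591
  f(2.094805) = 0.002831
  x_5 = 2.094805 - 0.002831×(2.094805 - 2.082319)/(0.002831 - (-0.135591))
       = 2.094550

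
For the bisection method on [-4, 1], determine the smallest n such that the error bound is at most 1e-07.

We need (b-a)/2^n ≤ 1e-07
(1 - (-4))/2^n ≤ 1e-07
5/2^n ≤ 1e-07
2^n ≥ 50000000
n ≥ log₂(50000000) = 25.58
n ≥ 26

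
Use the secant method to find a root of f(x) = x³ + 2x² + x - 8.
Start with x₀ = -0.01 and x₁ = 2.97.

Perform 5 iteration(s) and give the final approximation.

f(x) = x³ + 2x² + x - 8
x₀ = -0.01, x₁ = 2.97

Secant formula: x_{n+1} = x_n - f(x_n)(x_n - x_{n-1})/(f(x_n) - f(x_{n-1}))

Iteration 1:
  f(-0.010000) = -8.009801
  f(2.970000) = 38.809873
  x_2 = 2.970000 - 38.809873×(2.970000 - (-0.010000))/(38.809873 - (-8.009801))
       = 0.499811
Iteration 2:
  f(2.970000) = 38.809873
  f(0.499811) = -6.875707
  x_3 = 0.499811 - (-6.875707)×(0.499811 - 2.970000)/(-6.875707 - 38.809873)
       = 0.871576
Iteration 3:
  f(0.499811) = -6.875707
  f(0.871576) = -4.947044
  x_4 = 0.871576 - (-4.947044)×(0.871576 - 0.499811)/(-4.947044 - (-6.875707))
       = 1.825158
Iteration 4:
  f(0.871576) = -4.947044
  f(1.825158) = 6.567530
  x_5 = 1.825158 - 6.567530×(1.825158 - 0.871576)/(6.567530 - (-4.947044))
       = 1.281267
Iteration 5:
  f(1.825158) = 6.567530
  f(1.281267) = -1.332060
  x_6 = 1.281267 - (-1.332060)×(1.281267 - 1.825158)/(-1.332060 - 6.567530)
       = 1.372980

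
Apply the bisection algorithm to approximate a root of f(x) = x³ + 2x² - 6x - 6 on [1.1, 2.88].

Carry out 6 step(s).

f(x) = x³ + 2x² - 6x - 6
Initial interval: [1.1, 2.88]

Iteration 1:
  c_1 = (1.100000 + 2.880000)/2 = 1.990000
  f(c_1) = f(1.990000) = -2.139201
  f(a) × f(c) ≥ 0, new interval: [1.990000, 2.880000]
Iteration 2:
  c_2 = (1.990000 + 2.880000)/2 = 2.435000
  f(c_2) = f(2.435000) = 5.686113
  f(a) × f(c) < 0, new interval: [1.990000, 2.435000]
Iteration 3:
  c_3 = (1.990000 + 2.435000)/2 = 2.212500
  f(c_3) = f(2.212500) = 1.345846
  f(a) × f(c) < 0, new interval: [1.990000, 2.212500]
Iteration 4:
  c_4 = (1.990000 + 2.212500)/2 = 2.101250
  f(c_4) = f(2.101250) = -0.499450
  f(a) × f(c) ≥ 0, new interval: [2.101250, 2.212500]
Iteration 5:
  c_5 = (2.101250 + 2.212500)/2 = 2.156875
  f(c_5) = f(2.156875) = 0.396989
  f(a) × f(c) < 0, new interval: [2.101250, 2.156875]
Iteration 6:
  c_6 = (2.101250 + 2.156875)/2 = 2.129062
  f(c_6) = f(2.129062) = -0.057718
  f(a) × f(c) ≥ 0, new interval: [2.129062, 2.156875]

After 6 iteration(s), the approximation is c_6 = 2.129062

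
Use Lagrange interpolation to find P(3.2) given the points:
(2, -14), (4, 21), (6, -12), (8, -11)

Lagrange interpolation formula:
P(x) = Σ yᵢ × Lᵢ(x)
where Lᵢ(x) = Π_{j≠i} (x - xⱼ)/(xᵢ - xⱼ)

L_0(3.2) = (3.2 - 4)/(2 - 4) × (3.2 - 6)/(2 - 6) × (3.2 - 8)/(2 - 8) = 0.224000
L_1(3.2) = (3.2 - 2)/(4 - 2) × (3.2 - 6)/(4 - 6) × (3.2 - 8)/(4 - 8) = 1.008000
L_2(3.2) = (3.2 - 2)/(6 - 2) × (3.2 - 4)/(6 - 4) × (3.2 - 8)/(6 - 8) = -0.288000
L_3(3.2) = (3.2 - 2)/(8 - 2) × (3.2 - 4)/(8 - 4) × (3.2 - 6)/(8 - 6) = 0.056000

P(3.2) = (-14)×L_0(3.2) + 21×L_1(3.2) + (-12)×L_2(3.2) + (-11)×L_3(3.2)
P(3.2) = 20.872000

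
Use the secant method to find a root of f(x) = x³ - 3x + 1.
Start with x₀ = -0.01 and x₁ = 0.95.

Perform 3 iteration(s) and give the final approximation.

f(x) = x³ - 3x + 1
x₀ = -0.01, x₁ = 0.95

Secant formula: x_{n+1} = x_n - f(x_n)(x_n - x_{n-1})/(f(x_n) - f(x_{n-1}))

Iteration 1:
  f(-0.010000) = 1.029999
  f(0.950000) = -0.992625
  x_2 = 0.950000 - (-0.992625)×(0.950000 - (-0.010000))/(-0.992625 - 1.029999)
       = 0.478869
Iteration 2:
  f(0.950000) = -0.992625
  f(0.478869) = -0.326796
  x_3 = 0.478869 - (-0.326796)×(0.478869 - 0.950000)/(-0.326796 - (-0.992625))
       = 0.247634
Iteration 3:
  f(0.478869) = -0.326796
  f(0.247634) = 0.272285
  x_4 = 0.247634 - 0.272285×(0.247634 - 0.478869)/(0.272285 - (-0.326796))
       = 0.352731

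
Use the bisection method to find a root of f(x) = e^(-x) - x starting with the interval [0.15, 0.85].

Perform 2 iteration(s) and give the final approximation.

f(x) = e^(-x) - x
Initial interval: [0.15, 0.85]

Iteration 1:
  c_1 = (0.150000 + 0.850000)/2 = 0.500000
  f(c_1) = f(0.500000) = 0.106531
  f(a) × f(c) ≥ 0, new interval: [0.500000, 0.850000]
Iteration 2:
  c_2 = (0.500000 + 0.850000)/2 = 0.675000
  f(c_2) = f(0.675000) = -0.165844
  f(a) × f(c) < 0, new interval: [0.500000, 0.675000]

After 2 iteration(s), the approximation is c_2 = 0.675000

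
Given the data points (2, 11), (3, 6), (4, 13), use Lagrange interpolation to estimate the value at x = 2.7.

Lagrange interpolation formula:
P(x) = Σ yᵢ × Lᵢ(x)
where Lᵢ(x) = Π_{j≠i} (x - xⱼ)/(xᵢ - xⱼ)

L_0(2.7) = (2.7 - 3)/(2 - 3) × (2.7 - 4)/(2 - 4) = 0.195000
L_1(2.7) = (2.7 - 2)/(3 - 2) × (2.7 - 4)/(3 - 4) = 0.910000
L_2(2.7) = (2.7 - 2)/(4 - 2) × (2.7 - 3)/(4 - 3) = -0.105000

P(2.7) = 11×L_0(2.7) + 6×L_1(2.7) + 13×L_2(2.7)
P(2.7) = 6.240000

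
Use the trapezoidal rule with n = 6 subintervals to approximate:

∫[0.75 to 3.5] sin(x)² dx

f(x) = sin(x)²
a = 0.75, b = 3.5, n = 6
h = (b - a)/n = 0.458333

Trapezoidal rule: (h/2)[f(x₀) + 2f(x₁) + 2f(x₂) + ... + f(xₙ)]

x_0 = 0.7500, f(x_0) = 0.464631, coefficient = 1
x_1 = 1.2083, f(x_1) = 0.874274, coefficient = 2
x_2 = 1.6667, f(x_2) = 0.990837, coefficient = 2
x_3 = 2.1250, f(x_3) = 0.723044, coefficient = 2
x_4 = 2.5833, f(x_4) = 0.280593, coefficient = 2
x_5 = 3.0417, f(x_5) = 0.009952, coefficient = 2
x_6 = 3.5000, f(x_6) = 0.123049, coefficient = 1

I ≈ (0.458333/2) × 6.345081 = 1.454081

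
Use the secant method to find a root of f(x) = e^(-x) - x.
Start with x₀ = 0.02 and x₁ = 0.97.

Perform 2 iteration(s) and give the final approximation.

f(x) = e^(-x) - x
x₀ = 0.02, x₁ = 0.97

Secant formula: x_{n+1} = x_n - f(x_n)(x_n - x_{n-1})/(f(x_n) - f(x_{n-1}))

Iteration 1:
  f(0.020000) = 0.960199
  f(0.970000) = -0.590917
  x_2 = 0.970000 - (-0.590917)×(0.970000 - 0.020000)/(-0.590917 - 0.960199)
       = 0.608086
Iteration 2:
  f(0.970000) = -0.590917
  f(0.608086) = -0.063694
  x_3 = 0.608086 - (-0.063694)×(0.608086 - 0.970000)/(-0.063694 - (-0.590917))
       = 0.564363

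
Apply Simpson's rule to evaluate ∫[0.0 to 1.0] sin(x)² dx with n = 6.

f(x) = sin(x)²
a = 0.0, b = 1.0, n = 6
h = (b - a)/n = 0.166667

Simpson's rule: (h/3)[f(x₀) + 4f(x₁) + 2f(x₂) + ... + f(xₙ)]

x_0 = 0.0000, f(x_0) = 0.000000, coefficient = 1
x_1 = 0.1667, f(x_1) = 0.027522, coefficient = 4
x_2 = 0.3333, f(x_2) = 0.107056, coefficient = 2
x_3 = 0.5000, f(x_3) = 0.229849, coefficient = 4
x_4 = 0.6667, f(x_4) = 0.382381, coefficient = 2
x_5 = 0.8333, f(x_5) = 0.547862, coefficient = 4
x_6 = 1.0000, f(x_6) = 0.708073, coefficient = 1

I ≈ (0.166667/3) × 4.907877 = 0.272660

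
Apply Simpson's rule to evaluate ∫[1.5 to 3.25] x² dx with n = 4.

f(x) = x²
a = 1.5, b = 3.25, n = 4
h = (b - a)/n = 0.437500

Simpson's rule: (h/3)[f(x₀) + 4f(x₁) + 2f(x₂) + ... + f(xₙ)]

x_0 = 1.5000, f(x_0) = 2.250000, coefficient = 1
x_1 = 1.9375, f(x_1) = 3.753906, coefficient = 4
x_2 = 2.3750, f(x_2) = 5.640625, coefficient = 2
x_3 = 2.8125, f(x_3) = 7.910156, coefficient = 4
x_4 = 3.2500, f(x_4) = 10.562500, coefficient = 1

I ≈ (0.437500/3) × 70.750000 = 10.317708
Exact value: 10.317708
Error: 0.000000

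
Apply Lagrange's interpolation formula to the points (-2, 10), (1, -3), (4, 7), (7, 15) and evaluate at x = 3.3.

Lagrange interpolation formula:
P(x) = Σ yᵢ × Lᵢ(x)
where Lᵢ(x) = Π_{j≠i} (x - xⱼ)/(xᵢ - xⱼ)

L_0(3.3) = (3.3 - 1)/(-2 - 1) × (3.3 - 4)/(-2 - 4) × (3.3 - 7)/(-2 - 7) = -0.036772
L_1(3.3) = (3.3 - (-2))/(1 - (-2)) × (3.3 - 4)/(1 - 4) × (3.3 - 7)/(1 - 7) = 0.254204
L_2(3.3) = (3.3 - (-2))/(4 - (-2)) × (3.3 - 1)/(4 - 1) × (3.3 - 7)/(4 - 7) = 0.835241
L_3(3.3) = (3.3 - (-2))/(7 - (-2)) × (3.3 - 1)/(7 - 1) × (3.3 - 4)/(7 - 4) = -0.052673

P(3.3) = 10×L_0(3.3) + (-3)×L_1(3.3) + 7×L_2(3.3) + 15×L_3(3.3)
P(3.3) = 3.926265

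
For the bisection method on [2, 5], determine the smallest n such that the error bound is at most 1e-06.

We need (b-a)/2^n ≤ 1e-06
(5 - 2)/2^n ≤ 1e-06
3/2^n ≤ 1e-06
2^n ≥ 3000000
n ≥ log₂(3000000) = 21.52
n ≥ 22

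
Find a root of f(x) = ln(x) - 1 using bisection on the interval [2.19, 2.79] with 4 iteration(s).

f(x) = ln(x) - 1
Initial interval: [2.19, 2.79]

Iteration 1:
  c_1 = (2.190000 + 2.790000)/2 = 2.490000
  f(c_1) = f(2.490000) = -0.087717
  f(a) × f(c) ≥ 0, new interval: [2.490000, 2.790000]
Iteration 2:
  c_2 = (2.490000 + 2.790000)/2 = 2.640000
  f(c_2) = f(2.640000) = -0.029221
  f(a) × f(c) ≥ 0, new interval: [2.640000, 2.790000]
Iteration 3:
  c_3 = (2.640000 + 2.790000)/2 = 2.715000
  f(c_3) = f(2.715000) = -0.001208
  f(a) × f(c) ≥ 0, new interval: [2.715000, 2.790000]
Iteration 4:
  c_4 = (2.715000 + 2.790000)/2 = 2.752500
  f(c_4) = f(2.752500) = 0.012510
  f(a) × f(c) < 0, new interval: [2.715000, 2.752500]

After 4 iteration(s), the approximation is c_4 = 2.752500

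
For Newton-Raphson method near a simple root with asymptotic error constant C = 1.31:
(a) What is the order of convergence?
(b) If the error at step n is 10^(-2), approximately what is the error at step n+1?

(a) Newton-Raphson has quadratic (order 2) convergence near simple roots.
    This means |e_{n+1}| ≈ C|e_n|².

(b) With |e_n| = 10^(-2) and C = 1.31:
    |e_{n+1}| ≈ 1.31 × (10^(-2))² = 1.31 × 10^(-4)

(a) 2 (quadratic); (b) |e_{n+1}| ≈ 1.310e-04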